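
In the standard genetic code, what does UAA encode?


Standard genetic code lookup.
Codon UAA -> Stop

Stop


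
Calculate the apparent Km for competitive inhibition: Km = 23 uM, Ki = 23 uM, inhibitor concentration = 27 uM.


Km_app = Km * (1 + [I]/Ki)
Km_app = 23 * (1 + 27/23)
Km_app = 50.0 uM

50.0 uM


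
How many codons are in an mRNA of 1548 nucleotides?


codons = nucleotides / 3
codons = 1548 / 3 = 516

516


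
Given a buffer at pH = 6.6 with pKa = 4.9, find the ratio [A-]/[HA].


[A-]/[HA] = 10^(pH - pKa)
= 10^(6.6 - 4.9)
= 50.1187

50.1187


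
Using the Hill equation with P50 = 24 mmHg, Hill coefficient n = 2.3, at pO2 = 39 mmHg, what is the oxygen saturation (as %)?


Y = pO2^n / (P50^n + pO2^n)
Y = 39^2.3 / (24^2.3 + 39^2.3)
Y = 75.34%

75.34%


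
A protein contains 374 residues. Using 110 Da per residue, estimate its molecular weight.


MW = n_residues * 110 Da
MW = 374 * 110
MW = 41140 Da

41140 Da


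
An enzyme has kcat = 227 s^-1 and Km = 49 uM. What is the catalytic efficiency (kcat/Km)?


Catalytic efficiency = kcat / Km
= 227 / 49
= 4.6327 uM^-1*s^-1

4.6327 uM^-1*s^-1


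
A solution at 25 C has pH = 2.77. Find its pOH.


pOH = 14 - pH
pOH = 14 - 2.77
pOH = 11.23

11.23


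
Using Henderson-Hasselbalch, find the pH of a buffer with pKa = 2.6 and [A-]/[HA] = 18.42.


pH = pKa + log10([A-]/[HA])
pH = 2.6 + log10(18.42)
pH = 3.8653

3.8653


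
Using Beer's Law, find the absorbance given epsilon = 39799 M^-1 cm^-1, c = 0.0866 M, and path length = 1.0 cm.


A = epsilon * c * l
A = 39799 * 0.0866 * 1.0
A = 3446.5934

3446.5934


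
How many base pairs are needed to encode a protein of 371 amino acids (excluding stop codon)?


Each amino acid = 1 codon = 3 bp
bp = 371 * 3 = 1113 bp

1113 bp


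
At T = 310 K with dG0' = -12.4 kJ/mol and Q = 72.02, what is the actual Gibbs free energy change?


dG = dG0' + RT * ln(Q) / 1000
dG = -12.4 + 8.314 * 310 * ln(72.02) / 1000
dG = -1.3769 kJ/mol

-1.3769 kJ/mol


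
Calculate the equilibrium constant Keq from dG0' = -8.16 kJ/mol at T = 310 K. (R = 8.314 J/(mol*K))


Keq = exp(-dG0 * 1000 / (R * T))
Keq = exp(-(-8.16) * 1000 / (8.314 * 310))
Keq = 23.7137

23.7137


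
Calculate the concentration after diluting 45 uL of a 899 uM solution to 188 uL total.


C2 = C1 * V1 / V2
C2 = 899 * 45 / 188
C2 = 215.1862 uM

215.1862 uM


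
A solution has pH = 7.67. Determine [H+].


[H+] = 10^(-pH)
[H+] = 10^(-7.67)
[H+] = 2.138e-08 M

2.138e-08 M


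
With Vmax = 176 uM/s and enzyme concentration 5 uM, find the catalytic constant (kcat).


kcat = Vmax / [E]t
kcat = 176 / 5
kcat = 35.2 s^-1

35.2 s^-1


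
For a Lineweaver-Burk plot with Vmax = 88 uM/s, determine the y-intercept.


y-intercept = 1/Vmax
= 1/88
= 0.0114 s/uM

0.0114 s/uM


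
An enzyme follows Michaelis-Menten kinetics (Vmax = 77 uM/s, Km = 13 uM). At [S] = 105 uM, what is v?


v = Vmax * [S] / (Km + [S])
v = 77 * 105 / (13 + 105)
v = 68.5169 uM/s

68.5169 uM/s


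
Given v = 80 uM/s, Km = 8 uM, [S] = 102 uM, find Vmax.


Vmax = v * (Km + [S]) / [S]
Vmax = 80 * (8 + 102) / 102
Vmax = 86.2745 uM/s

86.2745 uM/s


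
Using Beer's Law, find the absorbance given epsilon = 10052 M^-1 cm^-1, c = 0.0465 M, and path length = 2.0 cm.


A = epsilon * c * l
A = 10052 * 0.0465 * 2.0
A = 934.836

934.836


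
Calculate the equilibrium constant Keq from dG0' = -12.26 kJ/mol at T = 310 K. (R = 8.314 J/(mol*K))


Keq = exp(-dG0 * 1000 / (R * T))
Keq = exp(-(-12.26) * 1000 / (8.314 * 310))
Keq = 116.3779

116.3779


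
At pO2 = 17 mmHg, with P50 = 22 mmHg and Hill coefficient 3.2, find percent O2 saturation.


Y = pO2^n / (P50^n + pO2^n)
Y = 17^3.2 / (22^3.2 + 17^3.2)
Y = 30.47%

30.47%


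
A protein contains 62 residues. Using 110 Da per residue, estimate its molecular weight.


MW = n_residues * 110 Da
MW = 62 * 110
MW = 6820 Da

6820 Da


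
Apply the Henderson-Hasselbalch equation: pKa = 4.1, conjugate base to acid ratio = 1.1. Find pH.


pH = pKa + log10([A-]/[HA])
pH = 4.1 + log10(1.1)
pH = 4.1414

4.1414


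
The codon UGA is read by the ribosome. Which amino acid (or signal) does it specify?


Standard genetic code lookup.
Codon UGA -> Stop

Stop


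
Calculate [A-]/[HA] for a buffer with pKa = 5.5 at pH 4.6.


[A-]/[HA] = 10^(pH - pKa)
= 10^(4.6 - 5.5)
= 0.1259

0.1259


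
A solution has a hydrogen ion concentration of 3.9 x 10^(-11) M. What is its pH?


pH = -log10([H+])
pH = -log10(3.9 x 10^(-11))
pH = 10.4089

10.4089


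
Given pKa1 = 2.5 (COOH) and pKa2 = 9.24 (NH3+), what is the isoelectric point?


pI = (pKa1 + pKa2) / 2
pI = (2.5 + 9.24) / 2
pI = 5.87

5.87


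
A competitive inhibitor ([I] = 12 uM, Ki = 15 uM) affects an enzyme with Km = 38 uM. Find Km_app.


Km_app = Km * (1 + [I]/Ki)
Km_app = 38 * (1 + 12/15)
Km_app = 68.4 uM

68.4 uM


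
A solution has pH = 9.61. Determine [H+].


[H+] = 10^(-pH)
[H+] = 10^(-9.61)
[H+] = 2.455e-10 M

2.455e-10 M


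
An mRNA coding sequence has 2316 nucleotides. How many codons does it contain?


codons = nucleotides / 3
codons = 2316 / 3 = 772

772


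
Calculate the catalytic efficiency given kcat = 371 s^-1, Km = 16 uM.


Catalytic efficiency = kcat / Km
= 371 / 16
= 23.1875 uM^-1*s^-1

23.1875 uM^-1*s^-1


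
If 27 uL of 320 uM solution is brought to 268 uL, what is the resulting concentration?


C2 = C1 * V1 / V2
C2 = 320 * 27 / 268
C2 = 32.2388 uM

32.2388 uM


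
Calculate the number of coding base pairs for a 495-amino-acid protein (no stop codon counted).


Each amino acid = 1 codon = 3 bp
bp = 495 * 3 = 1485 bp

1485 bp


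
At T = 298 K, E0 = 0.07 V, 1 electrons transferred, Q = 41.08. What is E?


E = E0 - (RT/nF) * ln(Q)
E = 0.07 - (8.314 * 298 / (1 * 96485)) * ln(41.08)
E = -0.0254 V

-0.0254 V


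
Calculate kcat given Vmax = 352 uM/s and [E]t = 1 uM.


kcat = Vmax / [E]t
kcat = 352 / 1
kcat = 352.0 s^-1

352.0 s^-1


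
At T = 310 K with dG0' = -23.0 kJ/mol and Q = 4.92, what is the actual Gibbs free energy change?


dG = dG0' + RT * ln(Q) / 1000
dG = -23.0 + 8.314 * 310 * ln(4.92) / 1000
dG = -18.8935 kJ/mol

-18.8935 kJ/mol


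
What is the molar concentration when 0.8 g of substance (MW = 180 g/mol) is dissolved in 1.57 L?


C = (mass / MW) / volume
C = (0.8 / 180) / 1.57
C = 0.0028 M

0.0028 M


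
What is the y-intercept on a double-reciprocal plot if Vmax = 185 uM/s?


y-intercept = 1/Vmax
= 1/185
= 0.0054 s/uM

0.0054 s/uM


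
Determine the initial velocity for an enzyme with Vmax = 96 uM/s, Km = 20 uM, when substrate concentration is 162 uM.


v = Vmax * [S] / (Km + [S])
v = 96 * 162 / (20 + 162)
v = 85.4505 uM/s

85.4505 uM/s


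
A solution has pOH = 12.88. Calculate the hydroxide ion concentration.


[OH-] = 10^(-pOH)
[OH-] = 10^(-12.88)
[OH-] = 1.318e-13 M

1.318e-13 M


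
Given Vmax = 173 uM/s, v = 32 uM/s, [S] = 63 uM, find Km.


Km = [S] * (Vmax - v) / v
Km = 63 * (173 - 32) / 32
Km = 277.5938 uM

277.5938 uM


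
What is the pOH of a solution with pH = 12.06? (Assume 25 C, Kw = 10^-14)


pOH = 14 - pH
pOH = 14 - 12.06
pOH = 1.94

1.94


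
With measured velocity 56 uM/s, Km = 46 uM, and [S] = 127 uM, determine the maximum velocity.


Vmax = v * (Km + [S]) / [S]
Vmax = 56 * (46 + 127) / 127
Vmax = 76.2835 uM/s

76.2835 uM/s


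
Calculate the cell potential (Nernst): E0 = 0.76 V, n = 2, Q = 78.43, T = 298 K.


E = E0 - (RT/nF) * ln(Q)
E = 0.76 - (8.314 * 298 / (2 * 96485)) * ln(78.43)
E = 0.704 V

0.704 V


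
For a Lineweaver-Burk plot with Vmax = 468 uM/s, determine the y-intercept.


y-intercept = 1/Vmax
= 1/468
= 0.0021 s/uM

0.0021 s/uM


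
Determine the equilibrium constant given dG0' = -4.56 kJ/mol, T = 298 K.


Keq = exp(-dG0 * 1000 / (R * T))
Keq = exp(-(-4.56) * 1000 / (8.314 * 298))
Keq = 6.2998

6.2998


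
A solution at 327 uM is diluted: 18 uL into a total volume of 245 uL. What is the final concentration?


C2 = C1 * V1 / V2
C2 = 327 * 18 / 245
C2 = 24.0245 uM

24.0245 uM


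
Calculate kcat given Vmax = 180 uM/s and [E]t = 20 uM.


kcat = Vmax / [E]t
kcat = 180 / 20
kcat = 9.0 s^-1

9.0 s^-1


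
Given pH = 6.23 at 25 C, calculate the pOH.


pOH = 14 - pH
pOH = 14 - 6.23
pOH = 7.77

7.77


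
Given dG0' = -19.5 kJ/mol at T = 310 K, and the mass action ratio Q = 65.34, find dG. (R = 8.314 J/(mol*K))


dG = dG0' + RT * ln(Q) / 1000
dG = -19.5 + 8.314 * 310 * ln(65.34) / 1000
dG = -8.7277 kJ/mol

-8.7277 kJ/mol


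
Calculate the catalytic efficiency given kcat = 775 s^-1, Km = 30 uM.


Catalytic efficiency = kcat / Km
= 775 / 30
= 25.8333 uM^-1*s^-1

25.8333 uM^-1*s^-1


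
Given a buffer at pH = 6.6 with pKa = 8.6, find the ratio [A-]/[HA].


[A-]/[HA] = 10^(pH - pKa)
= 10^(6.6 - 8.6)
= 0.01

0.01


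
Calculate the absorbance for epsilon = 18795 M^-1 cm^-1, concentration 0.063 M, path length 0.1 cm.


A = epsilon * c * l
A = 18795 * 0.063 * 0.1
A = 118.4085

118.4085


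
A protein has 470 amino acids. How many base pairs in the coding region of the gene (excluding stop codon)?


Each amino acid = 1 codon = 3 bp
bp = 470 * 3 = 1410 bp

1410 bp


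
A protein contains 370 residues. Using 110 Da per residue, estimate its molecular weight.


MW = n_residues * 110 Da
MW = 370 * 110
MW = 40700 Da

40700 Da


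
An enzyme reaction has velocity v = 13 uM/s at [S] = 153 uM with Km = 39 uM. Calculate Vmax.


Vmax = v * (Km + [S]) / [S]
Vmax = 13 * (39 + 153) / 153
Vmax = 16.3137 uM/s

16.3137 uM/s


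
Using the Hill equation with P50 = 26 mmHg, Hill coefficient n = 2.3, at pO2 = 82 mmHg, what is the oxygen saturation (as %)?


Y = pO2^n / (P50^n + pO2^n)
Y = 82^2.3 / (26^2.3 + 82^2.3)
Y = 93.35%

93.35%


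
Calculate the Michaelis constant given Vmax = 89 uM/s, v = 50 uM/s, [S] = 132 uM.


Km = [S] * (Vmax - v) / v
Km = 132 * (89 - 50) / 50
Km = 102.96 uM

102.96 uM


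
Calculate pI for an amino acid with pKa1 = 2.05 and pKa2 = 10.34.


pI = (pKa1 + pKa2) / 2
pI = (2.05 + 10.34) / 2
pI = 6.195

6.195


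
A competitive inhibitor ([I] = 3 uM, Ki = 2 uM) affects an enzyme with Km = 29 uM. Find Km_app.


Km_app = Km * (1 + [I]/Ki)
Km_app = 29 * (1 + 3/2)
Km_app = 72.5 uM

72.5 uM


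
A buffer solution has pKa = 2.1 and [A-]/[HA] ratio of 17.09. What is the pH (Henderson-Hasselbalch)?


pH = pKa + log10([A-]/[HA])
pH = 2.1 + log10(17.09)
pH = 3.3327

3.3327


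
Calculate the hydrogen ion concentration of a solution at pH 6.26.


[H+] = 10^(-pH)
[H+] = 10^(-6.26)
[H+] = 5.495e-07 M

5.495e-07 M


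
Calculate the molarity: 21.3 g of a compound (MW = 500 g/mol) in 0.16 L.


C = (mass / MW) / volume
C = (21.3 / 500) / 0.16
C = 0.2662 M

0.2662 M


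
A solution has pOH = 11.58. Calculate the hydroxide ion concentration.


[OH-] = 10^(-pOH)
[OH-] = 10^(-11.58)
[OH-] = 2.630e-12 M

2.630e-12 M


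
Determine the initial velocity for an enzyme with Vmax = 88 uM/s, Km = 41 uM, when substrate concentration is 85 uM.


v = Vmax * [S] / (Km + [S])
v = 88 * 85 / (41 + 85)
v = 59.3651 uM/s

59.3651 uM/s


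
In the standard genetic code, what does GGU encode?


Standard genetic code lookup.
Codon GGU -> Gly

Gly


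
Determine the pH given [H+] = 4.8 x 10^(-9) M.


pH = -log10([H+])
pH = -log10(4.8 x 10^(-9))
pH = 8.3188

8.3188


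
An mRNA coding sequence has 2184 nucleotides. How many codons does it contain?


codons = nucleotides / 3
codons = 2184 / 3 = 728

728


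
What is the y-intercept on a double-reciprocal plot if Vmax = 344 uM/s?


y-intercept = 1/Vmax
= 1/344
= 0.0029 s/uM

0.0029 s/uM


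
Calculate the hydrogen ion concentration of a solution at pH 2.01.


[H+] = 10^(-pH)
[H+] = 10^(-2.01)
[H+] = 0.0098 M

0.0098 M


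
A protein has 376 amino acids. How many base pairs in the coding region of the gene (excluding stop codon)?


Each amino acid = 1 codon = 3 bp
bp = 376 * 3 = 1128 bp

1128 bp


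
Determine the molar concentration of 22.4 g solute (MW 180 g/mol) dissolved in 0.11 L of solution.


C = (mass / MW) / volume
C = (22.4 / 180) / 0.11
C = 1.1313 M

1.1313 M


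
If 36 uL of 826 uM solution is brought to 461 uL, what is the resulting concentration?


C2 = C1 * V1 / V2
C2 = 826 * 36 / 461
C2 = 64.5033 uM

64.5033 uM


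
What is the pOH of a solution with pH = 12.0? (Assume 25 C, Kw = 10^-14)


pOH = 14 - pH
pOH = 14 - 12.0
pOH = 2.0

2.0


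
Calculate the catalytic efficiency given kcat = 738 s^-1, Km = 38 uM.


Catalytic efficiency = kcat / Km
= 738 / 38
= 19.4211 uM^-1*s^-1

19.4211 uM^-1*s^-1


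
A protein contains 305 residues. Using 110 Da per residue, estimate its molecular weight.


MW = n_residues * 110 Da
MW = 305 * 110
MW = 33550 Da

33550 Da


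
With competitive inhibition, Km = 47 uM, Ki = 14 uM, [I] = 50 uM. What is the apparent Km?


Km_app = Km * (1 + [I]/Ki)
Km_app = 47 * (1 + 50/14)
Km_app = 214.8571 uM

214.8571 uM


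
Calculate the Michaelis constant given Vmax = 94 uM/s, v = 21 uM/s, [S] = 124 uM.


Km = [S] * (Vmax - v) / v
Km = 124 * (94 - 21) / 21
Km = 431.0476 uM

431.0476 uM


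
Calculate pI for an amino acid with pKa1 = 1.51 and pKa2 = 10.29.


pI = (pKa1 + pKa2) / 2
pI = (1.51 + 10.29) / 2
pI = 5.9

5.9


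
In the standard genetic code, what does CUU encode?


Standard genetic code lookup.
Codon CUU -> Leu

Leu


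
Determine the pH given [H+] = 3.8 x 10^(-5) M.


pH = -log10([H+])
pH = -log10(3.8 x 10^(-5))
pH = 4.4202

4.4202


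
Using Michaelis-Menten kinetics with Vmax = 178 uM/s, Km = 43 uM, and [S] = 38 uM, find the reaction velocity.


v = Vmax * [S] / (Km + [S])
v = 178 * 38 / (43 + 38)
v = 83.5062 uM/s

83.5062 uM/s


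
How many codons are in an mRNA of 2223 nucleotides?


codons = nucleotides / 3
codons = 2223 / 3 = 741

741


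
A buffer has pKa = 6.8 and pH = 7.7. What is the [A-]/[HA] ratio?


[A-]/[HA] = 10^(pH - pKa)
= 10^(7.7 - 6.8)
= 7.9433

7.9433


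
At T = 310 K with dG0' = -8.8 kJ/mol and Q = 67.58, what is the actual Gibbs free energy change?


dG = dG0' + RT * ln(Q) / 1000
dG = -8.8 + 8.314 * 310 * ln(67.58) / 1000
dG = 2.0591 kJ/mol

2.0591 kJ/mol


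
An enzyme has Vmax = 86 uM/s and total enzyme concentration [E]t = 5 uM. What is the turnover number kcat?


kcat = Vmax / [E]t
kcat = 86 / 5
kcat = 17.2 s^-1

17.2 s^-1


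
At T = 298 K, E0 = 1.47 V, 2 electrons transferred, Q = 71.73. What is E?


E = E0 - (RT/nF) * ln(Q)
E = 1.47 - (8.314 * 298 / (2 * 96485)) * ln(71.73)
E = 1.4151 V

1.4151 V


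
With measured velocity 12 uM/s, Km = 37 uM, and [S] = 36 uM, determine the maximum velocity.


Vmax = v * (Km + [S]) / [S]
Vmax = 12 * (37 + 36) / 36
Vmax = 24.3333 uM/s

24.3333 uM/s


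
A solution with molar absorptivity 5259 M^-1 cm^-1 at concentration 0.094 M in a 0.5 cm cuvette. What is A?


A = epsilon * c * l
A = 5259 * 0.094 * 0.5
A = 247.173

247.173


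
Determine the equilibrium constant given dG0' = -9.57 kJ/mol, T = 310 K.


Keq = exp(-dG0 * 1000 / (R * T))
Keq = exp(-(-9.57) * 1000 / (8.314 * 310))
Keq = 40.9819

40.9819


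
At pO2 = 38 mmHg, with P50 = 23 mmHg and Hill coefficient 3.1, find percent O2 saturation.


Y = pO2^n / (P50^n + pO2^n)
Y = 38^3.1 / (23^3.1 + 38^3.1)
Y = 82.58%

82.58%


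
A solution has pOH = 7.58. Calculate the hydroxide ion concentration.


[OH-] = 10^(-pOH)
[OH-] = 10^(-7.58)
[OH-] = 2.630e-08 M

2.630e-08 M


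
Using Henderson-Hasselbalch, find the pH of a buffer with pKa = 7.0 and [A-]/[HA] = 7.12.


pH = pKa + log10([A-]/[HA])
pH = 7.0 + log10(7.12)
pH = 7.8525

7.8525


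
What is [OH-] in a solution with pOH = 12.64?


[OH-] = 10^(-pOH)
[OH-] = 10^(-12.64)
[OH-] = 2.291e-13 M

2.291e-13 M


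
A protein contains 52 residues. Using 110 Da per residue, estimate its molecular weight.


MW = n_residues * 110 Da
MW = 52 * 110
MW = 5720 Da

5720 Da


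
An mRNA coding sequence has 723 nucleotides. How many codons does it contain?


codons = nucleotides / 3
codons = 723 / 3 = 241

241


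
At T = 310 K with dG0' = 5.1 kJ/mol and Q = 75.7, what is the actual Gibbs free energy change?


dG = dG0' + RT * ln(Q) / 1000
dG = 5.1 + 8.314 * 310 * ln(75.7) / 1000
dG = 16.2516 kJ/mol

16.2516 kJ/mol


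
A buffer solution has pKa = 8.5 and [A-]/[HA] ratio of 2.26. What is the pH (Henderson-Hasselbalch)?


pH = pKa + log10([A-]/[HA])
pH = 8.5 + log10(2.26)
pH = 8.8541

8.8541


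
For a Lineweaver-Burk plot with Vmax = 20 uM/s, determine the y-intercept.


y-intercept = 1/Vmax
= 1/20
= 0.05 s/uM

0.05 s/uM


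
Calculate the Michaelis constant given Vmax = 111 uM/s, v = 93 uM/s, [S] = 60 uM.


Km = [S] * (Vmax - v) / v
Km = 60 * (111 - 93) / 93
Km = 11.6129 uM

11.6129 uM


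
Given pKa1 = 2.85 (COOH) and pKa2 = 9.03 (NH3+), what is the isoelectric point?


pI = (pKa1 + pKa2) / 2
pI = (2.85 + 9.03) / 2
pI = 5.94

5.94


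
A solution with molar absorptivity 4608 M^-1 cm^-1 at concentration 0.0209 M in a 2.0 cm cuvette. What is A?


A = epsilon * c * l
A = 4608 * 0.0209 * 2.0
A = 192.6144

192.6144


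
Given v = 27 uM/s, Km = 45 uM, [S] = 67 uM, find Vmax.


Vmax = v * (Km + [S]) / [S]
Vmax = 27 * (45 + 67) / 67
Vmax = 45.1343 uM/s

45.1343 uM/s


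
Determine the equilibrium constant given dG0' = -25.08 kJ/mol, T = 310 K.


Keq = exp(-dG0 * 1000 / (R * T))
Keq = exp(-(-25.08) * 1000 / (8.314 * 310))
Keq = 16830.7514

16830.7514


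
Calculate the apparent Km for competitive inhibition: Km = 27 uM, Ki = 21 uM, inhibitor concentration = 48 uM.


Km_app = Km * (1 + [I]/Ki)
Km_app = 27 * (1 + 48/21)
Km_app = 88.7143 uM

88.7143 uM


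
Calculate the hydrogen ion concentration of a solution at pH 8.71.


[H+] = 10^(-pH)
[H+] = 10^(-8.71)
[H+] = 1.950e-09 M

1.950e-09 M


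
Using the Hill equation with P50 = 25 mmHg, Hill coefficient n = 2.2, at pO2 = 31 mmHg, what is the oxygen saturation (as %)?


Y = pO2^n / (P50^n + pO2^n)
Y = 31^2.2 / (25^2.2 + 31^2.2)
Y = 61.62%

61.62%


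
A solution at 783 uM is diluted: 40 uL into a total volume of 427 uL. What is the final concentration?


C2 = C1 * V1 / V2
C2 = 783 * 40 / 427
C2 = 73.3489 uM

73.3489 uM


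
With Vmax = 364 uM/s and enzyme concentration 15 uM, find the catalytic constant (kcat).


kcat = Vmax / [E]t
kcat = 364 / 15
kcat = 24.2667 s^-1

24.2667 s^-1


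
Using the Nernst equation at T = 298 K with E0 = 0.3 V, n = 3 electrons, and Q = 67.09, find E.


E = E0 - (RT/nF) * ln(Q)
E = 0.3 - (8.314 * 298 / (3 * 96485)) * ln(67.09)
E = 0.264 V

0.264 V


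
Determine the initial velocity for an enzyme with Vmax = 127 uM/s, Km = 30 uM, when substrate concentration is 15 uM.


v = Vmax * [S] / (Km + [S])
v = 127 * 15 / (30 + 15)
v = 42.3333 uM/s

42.3333 uM/s


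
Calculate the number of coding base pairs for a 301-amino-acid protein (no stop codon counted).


Each amino acid = 1 codon = 3 bp
bp = 301 * 3 = 903 bp

903 bp


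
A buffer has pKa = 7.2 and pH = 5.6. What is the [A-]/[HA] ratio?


[A-]/[HA] = 10^(pH - pKa)
= 10^(5.6 - 7.2)
= 0.0251

0.0251


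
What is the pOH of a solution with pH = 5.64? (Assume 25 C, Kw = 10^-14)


pOH = 14 - pH
pOH = 14 - 5.64
pOH = 8.36

8.36


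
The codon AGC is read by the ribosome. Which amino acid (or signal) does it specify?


Standard genetic code lookup.
Codon AGC -> Ser

Ser


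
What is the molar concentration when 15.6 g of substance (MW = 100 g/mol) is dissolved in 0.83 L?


C = (mass / MW) / volume
C = (15.6 / 100) / 0.83
C = 0.188 M

0.188 M


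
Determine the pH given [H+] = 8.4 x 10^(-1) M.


pH = -log10([H+])
pH = -log10(8.4 x 10^(-1))
pH = 0.0757

0.0757


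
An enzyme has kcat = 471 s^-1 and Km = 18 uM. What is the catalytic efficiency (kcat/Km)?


Catalytic efficiency = kcat / Km
= 471 / 18
= 26.1667 uM^-1*s^-1

26.1667 uM^-1*s^-1


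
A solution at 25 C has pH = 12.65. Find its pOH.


pOH = 14 - pH
pOH = 14 - 12.65
pOH = 1.35

1.35


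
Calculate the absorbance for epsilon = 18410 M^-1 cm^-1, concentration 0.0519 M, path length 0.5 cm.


A = epsilon * c * l
A = 18410 * 0.0519 * 0.5
A = 477.7395

477.7395


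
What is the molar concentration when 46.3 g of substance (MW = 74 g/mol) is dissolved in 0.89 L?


C = (mass / MW) / volume
C = (46.3 / 74) / 0.89
C = 0.703 M

0.703 M


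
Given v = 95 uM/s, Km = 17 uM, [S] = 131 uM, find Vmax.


Vmax = v * (Km + [S]) / [S]
Vmax = 95 * (17 + 131) / 131
Vmax = 107.3282 uM/s

107.3282 uM/s


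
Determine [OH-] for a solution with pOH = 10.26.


[OH-] = 10^(-pOH)
[OH-] = 10^(-10.26)
[OH-] = 5.495e-11 M

5.495e-11 M


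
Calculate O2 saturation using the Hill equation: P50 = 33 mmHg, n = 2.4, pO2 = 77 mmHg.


Y = pO2^n / (P50^n + pO2^n)
Y = 77^2.4 / (33^2.4 + 77^2.4)
Y = 88.43%

88.43%


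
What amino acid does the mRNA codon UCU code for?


Standard genetic code lookup.
Codon UCU -> Ser

Ser


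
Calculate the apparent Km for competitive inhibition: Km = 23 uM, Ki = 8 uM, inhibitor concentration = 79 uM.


Km_app = Km * (1 + [I]/Ki)
Km_app = 23 * (1 + 79/8)
Km_app = 250.125 uM

250.125 uM


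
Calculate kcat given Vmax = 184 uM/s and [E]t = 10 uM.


kcat = Vmax / [E]t
kcat = 184 / 10
kcat = 18.4 s^-1

18.4 s^-1


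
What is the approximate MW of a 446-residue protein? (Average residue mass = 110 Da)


MW = n_residues * 110 Da
MW = 446 * 110
MW = 49060 Da

49060 Da


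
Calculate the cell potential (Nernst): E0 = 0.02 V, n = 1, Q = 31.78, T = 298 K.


E = E0 - (RT/nF) * ln(Q)
E = 0.02 - (8.314 * 298 / (1 * 96485)) * ln(31.78)
E = -0.0688 V

-0.0688 V


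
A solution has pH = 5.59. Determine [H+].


[H+] = 10^(-pH)
[H+] = 10^(-5.59)
[H+] = 2.570e-06 M

2.570e-06 M


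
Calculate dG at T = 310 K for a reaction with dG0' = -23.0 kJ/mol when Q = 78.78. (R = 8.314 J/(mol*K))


dG = dG0' + RT * ln(Q) / 1000
dG = -23.0 + 8.314 * 310 * ln(78.78) / 1000
dG = -11.7456 kJ/mol

-11.7456 kJ/mol


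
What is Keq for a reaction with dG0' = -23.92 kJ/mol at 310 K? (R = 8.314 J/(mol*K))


Keq = exp(-dG0 * 1000 / (R * T))
Keq = exp(-(-23.92) * 1000 / (8.314 * 310))
Keq = 10730.9406

10730.9406


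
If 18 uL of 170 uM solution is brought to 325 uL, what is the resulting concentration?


C2 = C1 * V1 / V2
C2 = 170 * 18 / 325
C2 = 9.4154 uM

9.4154 uM


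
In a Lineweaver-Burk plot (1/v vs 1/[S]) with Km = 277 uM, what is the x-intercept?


x-intercept = -1/Km
= -1/277
= -0.0036 1/uM

-0.0036 1/uM


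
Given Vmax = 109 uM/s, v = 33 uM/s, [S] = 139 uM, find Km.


Km = [S] * (Vmax - v) / v
Km = 139 * (109 - 33) / 33
Km = 320.1212 uM

320.1212 uM


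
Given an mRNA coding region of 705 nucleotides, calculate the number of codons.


codons = nucleotides / 3
codons = 705 / 3 = 235

235


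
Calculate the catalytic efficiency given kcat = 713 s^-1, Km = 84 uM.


Catalytic efficiency = kcat / Km
= 713 / 84
= 8.4881 uM^-1*s^-1

8.4881 uM^-1*s^-1


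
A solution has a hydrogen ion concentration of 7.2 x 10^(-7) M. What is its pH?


pH = -log10([H+])
pH = -log10(7.2 x 10^(-7))
pH = 6.1427

6.1427


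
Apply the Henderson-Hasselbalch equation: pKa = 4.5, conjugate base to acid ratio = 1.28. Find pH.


pH = pKa + log10([A-]/[HA])
pH = 4.5 + log10(1.28)
pH = 4.6072

4.6072


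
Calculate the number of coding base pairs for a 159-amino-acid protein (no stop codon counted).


Each amino acid = 1 codon = 3 bp
bp = 159 * 3 = 477 bp

477 bp


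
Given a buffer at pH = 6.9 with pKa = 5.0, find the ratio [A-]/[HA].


[A-]/[HA] = 10^(pH - pKa)
= 10^(6.9 - 5.0)
= 79.4328

79.4328


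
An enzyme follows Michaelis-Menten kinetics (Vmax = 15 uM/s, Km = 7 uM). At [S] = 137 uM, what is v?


v = Vmax * [S] / (Km + [S])
v = 15 * 137 / (7 + 137)
v = 14.2708 uM/s

14.2708 uM/s


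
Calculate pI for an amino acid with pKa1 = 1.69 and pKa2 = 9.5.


pI = (pKa1 + pKa2) / 2
pI = (1.69 + 9.5) / 2
pI = 5.595

5.595


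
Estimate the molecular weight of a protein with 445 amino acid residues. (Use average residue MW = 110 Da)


MW = n_residues * 110 Da
MW = 445 * 110
MW = 48950 Da

48950 Da


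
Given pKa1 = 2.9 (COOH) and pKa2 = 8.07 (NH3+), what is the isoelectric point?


pI = (pKa1 + pKa2) / 2
pI = (2.9 + 8.07) / 2
pI = 5.485

5.485


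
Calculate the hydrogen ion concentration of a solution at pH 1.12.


[H+] = 10^(-pH)
[H+] = 10^(-1.12)
[H+] = 0.0759 M

0.0759 M


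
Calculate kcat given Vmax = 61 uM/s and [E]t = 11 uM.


kcat = Vmax / [E]t
kcat = 61 / 11
kcat = 5.5455 s^-1

5.5455 s^-1


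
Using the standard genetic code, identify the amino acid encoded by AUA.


Standard genetic code lookup.
Codon AUA -> Ile

Ile


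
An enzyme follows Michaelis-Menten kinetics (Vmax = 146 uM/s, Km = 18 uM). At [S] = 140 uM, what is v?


v = Vmax * [S] / (Km + [S])
v = 146 * 140 / (18 + 140)
v = 129.3671 uM/s

129.3671 uM/s


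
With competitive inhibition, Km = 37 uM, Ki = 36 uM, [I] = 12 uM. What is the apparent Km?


Km_app = Km * (1 + [I]/Ki)
Km_app = 37 * (1 + 12/36)
Km_app = 49.3333 uM

49.3333 uM


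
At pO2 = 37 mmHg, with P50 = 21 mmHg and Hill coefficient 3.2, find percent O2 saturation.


Y = pO2^n / (P50^n + pO2^n)
Y = 37^3.2 / (21^3.2 + 37^3.2)
Y = 85.97%

85.97%


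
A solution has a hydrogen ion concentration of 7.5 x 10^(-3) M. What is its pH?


pH = -log10([H+])
pH = -log10(7.5 x 10^(-3))
pH = 2.1249

2.1249


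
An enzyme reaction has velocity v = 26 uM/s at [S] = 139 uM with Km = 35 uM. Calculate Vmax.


Vmax = v * (Km + [S]) / [S]
Vmax = 26 * (35 + 139) / 139
Vmax = 32.5468 uM/s

32.5468 uM/s


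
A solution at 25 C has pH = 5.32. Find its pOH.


pOH = 14 - pH
pOH = 14 - 5.32
pOH = 8.68

8.68


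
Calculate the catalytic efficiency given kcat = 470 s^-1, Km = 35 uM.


Catalytic efficiency = kcat / Km
= 470 / 35
= 13.4286 uM^-1*s^-1

13.4286 uM^-1*s^-1


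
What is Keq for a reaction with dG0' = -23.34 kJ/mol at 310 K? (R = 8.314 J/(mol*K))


Keq = exp(-dG0 * 1000 / (R * T))
Keq = exp(-(-23.34) * 1000 / (8.314 * 310))
Keq = 8568.5027

8568.5027


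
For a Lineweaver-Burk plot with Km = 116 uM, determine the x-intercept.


x-intercept = -1/Km
= -1/116
= -0.0086 1/uM

-0.0086 1/uM


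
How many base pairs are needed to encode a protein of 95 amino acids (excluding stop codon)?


Each amino acid = 1 codon = 3 bp
bp = 95 * 3 = 285 bp

285 bp


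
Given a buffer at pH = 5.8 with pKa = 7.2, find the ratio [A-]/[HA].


[A-]/[HA] = 10^(pH - pKa)
= 10^(5.8 - 7.2)
= 0.0398

0.0398


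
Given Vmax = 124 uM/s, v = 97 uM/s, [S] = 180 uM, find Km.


Km = [S] * (Vmax - v) / v
Km = 180 * (124 - 97) / 97
Km = 50.1031 uM

50.1031 uM


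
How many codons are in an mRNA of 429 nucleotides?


codons = nucleotides / 3
codons = 429 / 3 = 143

143


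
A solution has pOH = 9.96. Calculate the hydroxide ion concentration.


[OH-] = 10^(-pOH)
[OH-] = 10^(-9.96)
[OH-] = 1.096e-10 M

1.096e-10 M


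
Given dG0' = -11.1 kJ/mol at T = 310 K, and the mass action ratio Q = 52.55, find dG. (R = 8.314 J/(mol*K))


dG = dG0' + RT * ln(Q) / 1000
dG = -11.1 + 8.314 * 310 * ln(52.55) / 1000
dG = -0.8892 kJ/mol

-0.8892 kJ/mol


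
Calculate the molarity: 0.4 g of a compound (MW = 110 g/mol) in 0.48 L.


C = (mass / MW) / volume
C = (0.4 / 110) / 0.48
C = 0.0076 M

0.0076 M


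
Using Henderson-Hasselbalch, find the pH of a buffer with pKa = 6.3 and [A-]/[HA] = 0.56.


pH = pKa + log10([A-]/[HA])
pH = 6.3 + log10(0.56)
pH = 6.0482

6.0482


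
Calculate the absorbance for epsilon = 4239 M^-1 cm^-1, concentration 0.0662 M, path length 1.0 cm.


A = epsilon * c * l
A = 4239 * 0.0662 * 1.0
A = 280.6218

280.6218


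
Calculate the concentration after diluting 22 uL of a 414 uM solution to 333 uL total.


C2 = C1 * V1 / V2
C2 = 414 * 22 / 333
C2 = 27.3514 uM

27.3514 uM


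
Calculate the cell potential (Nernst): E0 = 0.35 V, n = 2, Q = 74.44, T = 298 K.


E = E0 - (RT/nF) * ln(Q)
E = 0.35 - (8.314 * 298 / (2 * 96485)) * ln(74.44)
E = 0.2947 V

0.2947 V


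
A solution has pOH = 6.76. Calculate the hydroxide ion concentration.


[OH-] = 10^(-pOH)
[OH-] = 10^(-6.76)
[OH-] = 1.738e-07 M

1.738e-07 M


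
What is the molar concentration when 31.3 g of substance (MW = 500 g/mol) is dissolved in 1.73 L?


C = (mass / MW) / volume
C = (31.3 / 500) / 1.73
C = 0.0362 M

0.0362 M


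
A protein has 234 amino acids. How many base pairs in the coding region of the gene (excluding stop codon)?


Each amino acid = 1 codon = 3 bp
bp = 234 * 3 = 702 bp

702 bp


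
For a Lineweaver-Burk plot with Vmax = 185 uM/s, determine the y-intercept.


y-intercept = 1/Vmax
= 1/185
= 0.0054 s/uM

0.0054 s/uM


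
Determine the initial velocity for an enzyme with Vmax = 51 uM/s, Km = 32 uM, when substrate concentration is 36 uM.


v = Vmax * [S] / (Km + [S])
v = 51 * 36 / (32 + 36)
v = 27.0 uM/s

27.0 uM/s


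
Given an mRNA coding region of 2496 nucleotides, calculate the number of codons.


codons = nucleotides / 3
codons = 2496 / 3 = 832

832


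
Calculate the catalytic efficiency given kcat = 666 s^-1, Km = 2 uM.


Catalytic efficiency = kcat / Km
= 666 / 2
= 333.0 uM^-1*s^-1

333.0 uM^-1*s^-1


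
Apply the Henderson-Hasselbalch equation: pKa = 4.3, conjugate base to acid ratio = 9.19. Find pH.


pH = pKa + log10([A-]/[HA])
pH = 4.3 + log10(9.19)
pH = 5.2633

5.2633


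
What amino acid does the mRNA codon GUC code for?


Standard genetic code lookup.
Codon GUC -> Val

Val


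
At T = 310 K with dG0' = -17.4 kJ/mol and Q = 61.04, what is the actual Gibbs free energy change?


dG = dG0' + RT * ln(Q) / 1000
dG = -17.4 + 8.314 * 310 * ln(61.04) / 1000
dG = -6.8032 kJ/mol

-6.8032 kJ/mol


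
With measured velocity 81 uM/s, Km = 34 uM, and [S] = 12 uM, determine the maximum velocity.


Vmax = v * (Km + [S]) / [S]
Vmax = 81 * (34 + 12) / 12
Vmax = 310.5 uM/s

310.5 uM/s


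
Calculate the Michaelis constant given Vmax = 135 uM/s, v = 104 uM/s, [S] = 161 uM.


Km = [S] * (Vmax - v) / v
Km = 161 * (135 - 104) / 104
Km = 47.9904 uM

47.9904 uM


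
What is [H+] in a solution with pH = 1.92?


[H+] = 10^(-pH)
[H+] = 10^(-1.92)
[H+] = 0.012 M

0.012 M


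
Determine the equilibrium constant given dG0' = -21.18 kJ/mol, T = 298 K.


Keq = exp(-dG0 * 1000 / (R * T))
Keq = exp(-(-21.18) * 1000 / (8.314 * 298))
Keq = 5160.0009

5160.0009


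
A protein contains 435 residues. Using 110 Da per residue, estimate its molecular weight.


MW = n_residues * 110 Da
MW = 435 * 110
MW = 47850 Da

47850 Da


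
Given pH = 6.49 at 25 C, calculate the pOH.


pOH = 14 - pH
pOH = 14 - 6.49
pOH = 7.51

7.51


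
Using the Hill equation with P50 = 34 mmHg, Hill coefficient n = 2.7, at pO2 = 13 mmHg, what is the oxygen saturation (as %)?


Y = pO2^n / (P50^n + pO2^n)
Y = 13^2.7 / (34^2.7 + 13^2.7)
Y = 6.94%

6.94%


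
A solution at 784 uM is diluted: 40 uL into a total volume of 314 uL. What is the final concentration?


C2 = C1 * V1 / V2
C2 = 784 * 40 / 314
C2 = 99.8726 uM

99.8726 uM


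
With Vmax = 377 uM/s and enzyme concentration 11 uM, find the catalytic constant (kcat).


kcat = Vmax / [E]t
kcat = 377 / 11
kcat = 34.2727 s^-1

34.2727 s^-1


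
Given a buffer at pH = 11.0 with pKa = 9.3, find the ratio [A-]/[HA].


[A-]/[HA] = 10^(pH - pKa)
= 10^(11.0 - 9.3)
= 50.1187

50.1187


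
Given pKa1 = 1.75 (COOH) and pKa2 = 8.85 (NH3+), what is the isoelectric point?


pI = (pKa1 + pKa2) / 2
pI = (1.75 + 8.85) / 2
pI = 5.3

5.3


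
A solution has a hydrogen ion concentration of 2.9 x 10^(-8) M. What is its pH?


pH = -log10([H+])
pH = -log10(2.9 x 10^(-8))
pH = 7.5376

7.5376


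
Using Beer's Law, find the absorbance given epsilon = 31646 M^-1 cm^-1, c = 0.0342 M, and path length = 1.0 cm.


A = epsilon * c * l
A = 31646 * 0.0342 * 1.0
A = 1082.2932

1082.2932


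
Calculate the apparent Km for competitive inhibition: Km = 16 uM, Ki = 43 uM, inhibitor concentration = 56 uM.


Km_app = Km * (1 + [I]/Ki)
Km_app = 16 * (1 + 56/43)
Km_app = 36.8372 uM

36.8372 uM


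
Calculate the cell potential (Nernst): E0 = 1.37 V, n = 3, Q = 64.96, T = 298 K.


E = E0 - (RT/nF) * ln(Q)
E = 1.37 - (8.314 * 298 / (3 * 96485)) * ln(64.96)
E = 1.3343 V

1.3343 V


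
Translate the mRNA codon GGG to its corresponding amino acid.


Standard genetic code lookup.
Codon GGG -> Gly

Gly


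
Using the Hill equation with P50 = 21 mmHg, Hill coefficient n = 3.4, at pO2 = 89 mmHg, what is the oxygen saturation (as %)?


Y = pO2^n / (P50^n + pO2^n)
Y = 89^3.4 / (21^3.4 + 89^3.4)
Y = 99.27%

99.27%


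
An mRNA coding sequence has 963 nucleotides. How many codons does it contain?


codons = nucleotides / 3
codons = 963 / 3 = 321

321


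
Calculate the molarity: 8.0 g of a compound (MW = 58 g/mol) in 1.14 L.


C = (mass / MW) / volume
C = (8.0 / 58) / 1.14
C = 0.121 M

0.121 M


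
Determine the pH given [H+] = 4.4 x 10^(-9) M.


pH = -log10([H+])
pH = -log10(4.4 x 10^(-9))
pH = 8.3565

8.3565


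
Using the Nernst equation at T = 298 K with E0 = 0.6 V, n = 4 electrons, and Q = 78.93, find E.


E = E0 - (RT/nF) * ln(Q)
E = 0.6 - (8.314 * 298 / (4 * 96485)) * ln(78.93)
E = 0.572 V

0.572 V


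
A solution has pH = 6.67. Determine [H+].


[H+] = 10^(-pH)
[H+] = 10^(-6.67)
[H+] = 2.138e-07 M

2.138e-07 M


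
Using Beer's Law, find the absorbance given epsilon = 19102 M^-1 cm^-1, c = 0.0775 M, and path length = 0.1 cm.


A = epsilon * c * l
A = 19102 * 0.0775 * 0.1
A = 148.0405

148.0405


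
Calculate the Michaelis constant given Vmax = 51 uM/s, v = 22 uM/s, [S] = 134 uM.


Km = [S] * (Vmax - v) / v
Km = 134 * (51 - 22) / 22
Km = 176.6364 uM

176.6364 uM


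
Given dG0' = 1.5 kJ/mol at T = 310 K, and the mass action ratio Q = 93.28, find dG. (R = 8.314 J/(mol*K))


dG = dG0' + RT * ln(Q) / 1000
dG = 1.5 + 8.314 * 310 * ln(93.28) / 1000
dG = 13.1898 kJ/mol

13.1898 kJ/mol


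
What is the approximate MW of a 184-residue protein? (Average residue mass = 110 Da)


MW = n_residues * 110 Da
MW = 184 * 110
MW = 20240 Da

20240 Da


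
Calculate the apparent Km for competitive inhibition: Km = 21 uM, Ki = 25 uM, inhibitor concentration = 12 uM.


Km_app = Km * (1 + [I]/Ki)
Km_app = 21 * (1 + 12/25)
Km_app = 31.08 uM

31.08 uM


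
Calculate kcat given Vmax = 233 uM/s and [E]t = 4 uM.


kcat = Vmax / [E]t
kcat = 233 / 4
kcat = 58.25 s^-1

58.25 s^-1


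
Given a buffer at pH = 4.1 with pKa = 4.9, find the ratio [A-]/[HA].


[A-]/[HA] = 10^(pH - pKa)
= 10^(4.1 - 4.9)
= 0.1585

0.1585


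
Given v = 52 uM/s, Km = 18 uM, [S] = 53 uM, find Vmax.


Vmax = v * (Km + [S]) / [S]
Vmax = 52 * (18 + 53) / 53
Vmax = 69.6604 uM/s

69.6604 uM/s


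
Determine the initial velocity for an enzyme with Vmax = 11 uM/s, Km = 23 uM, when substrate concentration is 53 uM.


v = Vmax * [S] / (Km + [S])
v = 11 * 53 / (23 + 53)
v = 7.6711 uM/s

7.6711 uM/s


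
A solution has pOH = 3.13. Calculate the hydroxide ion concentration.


[OH-] = 10^(-pOH)
[OH-] = 10^(-3.13)
[OH-] = 7.413e-04 M

7.413e-04 M


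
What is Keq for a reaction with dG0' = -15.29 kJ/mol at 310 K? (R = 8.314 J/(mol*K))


Keq = exp(-dG0 * 1000 / (R * T))
Keq = exp(-(-15.29) * 1000 / (8.314 * 310))
Keq = 377.0859

377.0859


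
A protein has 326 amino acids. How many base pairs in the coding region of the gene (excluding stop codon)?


Each amino acid = 1 codon = 3 bp
bp = 326 * 3 = 978 bp

978 bp


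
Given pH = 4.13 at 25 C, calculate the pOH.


pOH = 14 - pH
pOH = 14 - 4.13
pOH = 9.87

9.87


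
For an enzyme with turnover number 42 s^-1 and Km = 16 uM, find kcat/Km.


Catalytic efficiency = kcat / Km
= 42 / 16
= 2.625 uM^-1*s^-1

2.625 uM^-1*s^-1


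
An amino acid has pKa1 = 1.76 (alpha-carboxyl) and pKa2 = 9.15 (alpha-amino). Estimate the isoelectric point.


pI = (pKa1 + pKa2) / 2
pI = (1.76 + 9.15) / 2
pI = 5.455

5.455


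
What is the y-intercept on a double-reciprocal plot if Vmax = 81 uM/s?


y-intercept = 1/Vmax
= 1/81
= 0.0123 s/uM

0.0123 s/uM


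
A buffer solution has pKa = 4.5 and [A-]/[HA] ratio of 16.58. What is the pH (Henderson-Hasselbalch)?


pH = pKa + log10([A-]/[HA])
pH = 4.5 + log10(16.58)
pH = 5.7196

5.7196


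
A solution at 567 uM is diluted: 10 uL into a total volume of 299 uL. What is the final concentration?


C2 = C1 * V1 / V2
C2 = 567 * 10 / 299
C2 = 18.9632 uM

18.9632 uM


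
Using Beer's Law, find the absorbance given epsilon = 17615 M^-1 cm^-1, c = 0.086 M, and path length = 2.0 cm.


A = epsilon * c * l
A = 17615 * 0.086 * 2.0
A = 3029.78

3029.78


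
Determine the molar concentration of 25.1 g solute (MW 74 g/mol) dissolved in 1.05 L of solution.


C = (mass / MW) / volume
C = (25.1 / 74) / 1.05
C = 0.323 M

0.323 M


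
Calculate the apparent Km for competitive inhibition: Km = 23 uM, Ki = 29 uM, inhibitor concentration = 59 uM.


Km_app = Km * (1 + [I]/Ki)
Km_app = 23 * (1 + 59/29)
Km_app = 69.7931 uM

69.7931 uM


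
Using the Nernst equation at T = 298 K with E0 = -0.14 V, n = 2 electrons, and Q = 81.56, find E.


E = E0 - (RT/nF) * ln(Q)
E = -0.14 - (8.314 * 298 / (2 * 96485)) * ln(81.56)
E = -0.1965 V

-0.1965 V


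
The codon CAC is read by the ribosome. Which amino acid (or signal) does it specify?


Standard genetic code lookup.
Codon CAC -> His

His


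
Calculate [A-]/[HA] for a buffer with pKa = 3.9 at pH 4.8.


[A-]/[HA] = 10^(pH - pKa)
= 10^(4.8 - 3.9)
= 7.9433

7.9433


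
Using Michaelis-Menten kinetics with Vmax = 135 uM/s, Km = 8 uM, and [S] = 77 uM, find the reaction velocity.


v = Vmax * [S] / (Km + [S])
v = 135 * 77 / (8 + 77)
v = 122.2941 uM/s

122.2941 uM/s


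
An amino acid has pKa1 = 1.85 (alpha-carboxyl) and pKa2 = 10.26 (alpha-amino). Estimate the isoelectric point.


pI = (pKa1 + pKa2) / 2
pI = (1.85 + 10.26) / 2
pI = 6.055

6.055


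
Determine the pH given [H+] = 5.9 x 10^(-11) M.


pH = -log10([H+])
pH = -log10(5.9 x 10^(-11))
pH = 10.2291

10.2291


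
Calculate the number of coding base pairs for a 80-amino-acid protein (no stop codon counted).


Each amino acid = 1 codon = 3 bp
bp = 80 * 3 = 240 bp

240 bp


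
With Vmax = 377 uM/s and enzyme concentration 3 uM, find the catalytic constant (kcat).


kcat = Vmax / [E]t
kcat = 377 / 3
kcat = 125.6667 s^-1

125.6667 s^-1


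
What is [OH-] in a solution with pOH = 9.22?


[OH-] = 10^(-pOH)
[OH-] = 10^(-9.22)
[OH-] = 6.026e-10 M

6.026e-10 M


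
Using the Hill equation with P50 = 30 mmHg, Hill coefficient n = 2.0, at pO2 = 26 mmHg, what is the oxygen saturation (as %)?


Y = pO2^n / (P50^n + pO2^n)
Y = 26^2.0 / (30^2.0 + 26^2.0)
Y = 42.89%

42.89%


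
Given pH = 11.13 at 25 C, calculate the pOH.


pOH = 14 - pH
pOH = 14 - 11.13
pOH = 2.87

2.87


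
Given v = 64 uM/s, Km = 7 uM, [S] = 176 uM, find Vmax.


Vmax = v * (Km + [S]) / [S]
Vmax = 64 * (7 + 176) / 176
Vmax = 66.5455 uM/s

66.5455 uM/s


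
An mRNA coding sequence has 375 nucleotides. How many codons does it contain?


codons = nucleotides / 3
codons = 375 / 3 = 125

125
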